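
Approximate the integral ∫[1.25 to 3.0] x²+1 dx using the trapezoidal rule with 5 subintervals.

f(x) = x²+1
a = 1.25, b = 3.0, n = 5
h = (b - a)/n = 0.350000

Trapezoidal rule: (h/2)[f(x₀) + 2f(x₁) + 2f(x₂) + ... + f(xₙ)]

x_0 = 1.2500, f(x_0) = 2.562500, coefficient = 1
x_1 = 1.6000, f(x_1) = 3.560000, coefficient = 2
x_2 = 1.9500, f(x_2) = 4.802500, coefficient = 2
x_3 = 2.3000, f(x_3) = 6.290000, coefficient = 2
x_4 = 2.6500, f(x_4) = 8.022500, coefficient = 2
x_5 = 3.0000, f(x_5) = 10.000000, coefficient = 1

I ≈ (0.350000/2) × 57.912500 = 10.134688
Exact value: 10.098958
Error: 0.035729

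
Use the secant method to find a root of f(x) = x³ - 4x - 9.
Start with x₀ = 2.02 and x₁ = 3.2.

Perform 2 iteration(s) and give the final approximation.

f(x) = x³ - 4x - 9
x₀ = 2.02, x₁ = 3.2

Secant formula: x_{n+1} = x_n - f(x_n)(x_n - x_{n-1})/(f(x_n) - f(x_{n-1}))

Iteration 1:
  f(2.020000) = -8.837592
  f(3.200000) = 10.968000
  x_2 = 3.200000 - 10.968000×(3.200000 - 2.020000)/(10.968000 - (-8.837592))
       = 2.546536
Iteration 2:
  f(3.200000) = 10.968000
  f(2.546536) = -2.672250
  x_3 = 2.546536 - (-2.672250)×(2.546536 - 3.200000)/(-2.672250 - 10.968000)
       = 2.674556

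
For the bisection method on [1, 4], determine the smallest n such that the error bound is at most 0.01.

We need (b-a)/2^n ≤ 0.01
(4 - 1)/2^n ≤ 0.01
3/2^n ≤ 0.01
2^n ≥ 300
n ≥ log₂(300) = 8.23
n ≥ 9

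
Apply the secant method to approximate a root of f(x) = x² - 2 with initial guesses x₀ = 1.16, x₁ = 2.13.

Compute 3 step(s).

f(x) = x² - 2
x₀ = 1.16, x₁ = 2.13

Secant formula: x_{n+1} = x_n - f(x_n)(x_n - x_{n-1})/(f(x_n) - f(x_{n-1}))

Iteration 1:
  f(1.160000) = -0.654400
  f(2.130000) = 2.536900
  x_2 = 2.130000 - 2.536900×(2.130000 - 1.160000)/(2.536900 - (-0.654400))
       = 1.358906
Iteration 2:
  f(2.130000) = 2.536900
  f(1.358906) = -0.153375
  x_3 = 1.358906 - (-0.153375)×(1.358906 - 2.130000)/(-0.153375 - 2.536900)
       = 1.402867
Iteration 3:
  f(1.358906) = -0.153375
  f(1.402867) = -0.031965
  x_4 = 1.402867 - (-0.031965)×(1.402867 - 1.358906)/(-0.031965 - (-0.153375))
       = 1.414441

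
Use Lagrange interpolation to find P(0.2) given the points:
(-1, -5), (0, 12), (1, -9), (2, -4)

Lagrange interpolation formula:
P(x) = Σ yᵢ × Lᵢ(x)
where Lᵢ(x) = Π_{j≠i} (x - xⱼ)/(xᵢ - xⱼ)

L_0(0.2) = (0.2 - 0)/(-1 - 0) × (0.2 - 1)/(-1 - 1) × (0.2 - 2)/(-1 - 2) = -0.048000
L_1(0.2) = (0.2 - (-1))/(0 - (-1)) × (0.2 - 1)/(0 - 1) × (0.2 - 2)/(0 - 2) = 0.864000
L_2(0.2) = (0.2 - (-1))/(1 - (-1)) × (0.2 - 0)/(1 - 0) × (0.2 - 2)/(1 - 2) = 0.216000
L_3(0.2) = (0.2 - (-1))/(2 - (-1)) × (0.2 - 0)/(2 - 0) × (0.2 - 1)/(2 - 1) = -0.032000

P(0.2) = (-5)×L_0(0.2) + 12×L_1(0.2) + (-9)×L_2(0.2) + (-4)×L_3(0.2)
P(0.2) = 8.792000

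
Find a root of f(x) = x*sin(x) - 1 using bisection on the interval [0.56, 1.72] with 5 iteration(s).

f(x) = x*sin(x) - 1
Initial interval: [0.56, 1.72]

Iteration 1:
  c_1 = (0.560000 + 1.720000)/2 = 1.140000
  f(c_1) = f(1.140000) = 0.035842
  f(a) × f(c) < 0, new interval: [0.560000, 1.140000]
Iteration 2:
  c_2 = (0.560000 + 1.140000)/2 = 0.850000
  f(c_2) = f(0.850000) = -0.361412
  f(a) × f(c) ≥ 0, new interval: [0.850000, 1.140000]
Iteration 3:
  c_3 = (0.850000 + 1.140000)/2 = 0.995000
  f(c_3) = f(0.995000) = -0.165435
  f(a) × f(c) ≥ 0, new interval: [0.995000, 1.140000]
Iteration 4:
  c_4 = (0.995000 + 1.140000)/2 = 1.067500
  f(c_4) = f(1.067500) = -0.064873
  f(a) × f(c) ≥ 0, new interval: [1.067500, 1.140000]
Iteration 5:
  c_5 = (1.067500 + 1.140000)/2 = 1.103750
  f(c_5) = f(1.103750) = -0.014459
  f(a) × f(c) ≥ 0, new interval: [1.103750, 1.140000]

After 5 iteration(s), the approximation is c_5 = 1.103750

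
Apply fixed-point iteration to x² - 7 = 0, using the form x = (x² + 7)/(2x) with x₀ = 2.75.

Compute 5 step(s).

Equation: x² - 7 = 0
Fixed-point form: x = (x² + 7)/(2x)
x₀ = 2.75

x_1 = g(2.750000) = 2.647727
x_2 = g(2.647727) = 2.645752
x_3 = g(2.645752) = 2.645751
x_4 = g(2.645751) = 2.645751
x_5 = g(2.645751) = 2.645751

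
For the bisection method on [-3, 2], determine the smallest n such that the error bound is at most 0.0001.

We need (b-a)/2^n ≤ 0.0001
(2 - (-3))/2^n ≤ 0.0001
5/2^n ≤ 0.0001
2^n ≥ 50000
n ≥ log₂(50000) = 15.61
n ≥ 16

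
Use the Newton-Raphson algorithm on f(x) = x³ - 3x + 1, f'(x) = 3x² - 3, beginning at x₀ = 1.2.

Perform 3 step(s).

f(x) = x³ - 3x + 1
f'(x) = 3x² - 3
x₀ = 1.2

Newton-Raphson formula: x_{n+1} = x_n - f(x_n)/f'(x_n)

Iteration 1:
  f(1.200000) = -0.872000
  f'(1.200000) = 1.320000
  x_1 = 1.200000 - (-0.872000)/1.320000 = 1.860606
Iteration 2:
  f(1.860606) = 1.859330
  f'(1.860606) = 7.385565
  x_2 = 1.860606 - 1.859330/7.385565 = 1.608854
Iteration 3:
  f(1.608854) = 0.337814
  f'(1.608854) = 4.765235
  x_3 = 1.608854 - 0.337814/4.765235 = 1.537963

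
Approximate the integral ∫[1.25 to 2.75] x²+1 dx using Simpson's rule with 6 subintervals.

f(x) = x²+1
a = 1.25, b = 2.75, n = 6
h = (b - a)/n = 0.250000

Simpson's rule: (h/3)[f(x₀) + 4f(x₁) + 2f(x₂) + ... + f(xₙ)]

x_0 = 1.2500, f(x_0) = 2.562500, coefficient = 1
x_1 = 1.5000, f(x_1) = 3.250000, coefficient = 4
x_2 = 1.7500, f(x_2) = 4.062500, coefficient = 2
x_3 = 2.0000, f(x_3) = 5.000000, coefficient = 4
x_4 = 2.2500, f(x_4) = 6.062500, coefficient = 2
x_5 = 2.5000, f(x_5) = 7.250000, coefficient = 4
x_6 = 2.7500, f(x_6) = 8.562500, coefficient = 1

I ≈ (0.250000/3) × 93.375000 = 7.781250
Exact value: 7.781250
Error: 0.000000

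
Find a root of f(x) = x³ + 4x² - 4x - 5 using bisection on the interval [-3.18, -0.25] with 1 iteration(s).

f(x) = x³ + 4x² - 4x - 5
Initial interval: [-3.18, -0.25]

Iteration 1:
  c_1 = (-3.180000 + (-0.250000))/2 = -1.715000
  f(c_1) = f(-1.715000) = 8.580699
  f(a) × f(c) ≥ 0, new interval: [-1.715000, -0.250000]

After 1 iteration(s), the approximation is c_1 = -1.715000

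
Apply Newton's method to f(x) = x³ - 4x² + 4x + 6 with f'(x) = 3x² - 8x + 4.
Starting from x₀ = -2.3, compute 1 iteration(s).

f(x) = x³ - 4x² + 4x + 6
f'(x) = 3x² - 8x + 4
x₀ = -2.3

Newton-Raphson formula: x_{n+1} = x_n - f(x_n)/f'(x_n)

Iteration 1:
  f(-2.300000) = -36.527000
  f'(-2.300000) = 38.270000
  x_1 = -2.300000 - (-36.527000)/38.270000 = -1.345545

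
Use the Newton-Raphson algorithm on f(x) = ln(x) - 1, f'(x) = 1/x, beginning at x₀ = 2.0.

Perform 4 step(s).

f(x) = ln(x) - 1
f'(x) = 1/x
x₀ = 2.0

Newton-Raphson formula: x_{n+1} = x_n - f(x_n)/f'(x_n)

Iteration 1:
  f(2.000000) = -0.306853
  f'(2.000000) = 0.500000
  x_1 = 2.000000 - (-0.306853)/0.500000 = 2.613706
Iteration 2:
  f(2.613706) = -0.039231
  f'(2.613706) = 0.382599
  x_2 = 2.613706 - (-0.039231)/0.382599 = 2.716244
Iteration 3:
  f(2.716244) = -0.000750
  f'(2.716244) = 0.368155
  x_3 = 2.716244 - (-0.000750)/0.368155 = 2.718281
Iteration 4:
  f(2.718281) = 0.000000
  f'(2.718281) = 0.367880
  x_4 = 2.718281 - 0.000000/0.367880 = 2.718282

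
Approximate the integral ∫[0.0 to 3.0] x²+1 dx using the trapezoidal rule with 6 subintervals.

f(x) = x²+1
a = 0.0, b = 3.0, n = 6
h = (b - a)/n = 0.500000

Trapezoidal rule: (h/2)[f(x₀) + 2f(x₁) + 2f(x₂) + ... + f(xₙ)]

x_0 = 0.0000, f(x_0) = 1.000000, coefficient = 1
x_1 = 0.5000, f(x_1) = 1.250000, coefficient = 2
x_2 = 1.0000, f(x_2) = 2.000000, coefficient = 2
x_3 = 1.5000, f(x_3) = 3.250000, coefficient = 2
x_4 = 2.0000, f(x_4) = 5.000000, coefficient = 2
x_5 = 2.5000, f(x_5) = 7.250000, coefficient = 2
x_6 = 3.0000, f(x_6) = 10.000000, coefficient = 1

I ≈ (0.500000/2) × 48.500000 = 12.125000
Exact value: 12.000000
Error: 0.125000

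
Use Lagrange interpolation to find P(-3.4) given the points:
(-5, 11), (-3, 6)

Lagrange interpolation formula:
P(x) = Σ yᵢ × Lᵢ(x)
where Lᵢ(x) = Π_{j≠i} (x - xⱼ)/(xᵢ - xⱼ)

L_0(-3.4) = (-3.4 - (-3))/(-5 - (-3)) = 0.200000
L_1(-3.4) = (-3.4 - (-5))/(-3 - (-5)) = 0.800000

P(-3.4) = 11×L_0(-3.4) + 6×L_1(-3.4)
P(-3.4) = 7.000000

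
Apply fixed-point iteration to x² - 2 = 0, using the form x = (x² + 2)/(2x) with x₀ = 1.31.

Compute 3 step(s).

Equation: x² - 2 = 0
Fixed-point form: x = (x² + 2)/(2x)
x₀ = 1.31

x_1 = g(1.310000) = 1.418359
x_2 = g(1.418359) = 1.414220
x_3 = g(1.414220) = 1.414214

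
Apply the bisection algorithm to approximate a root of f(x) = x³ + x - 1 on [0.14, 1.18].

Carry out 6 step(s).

f(x) = x³ + x - 1
Initial interval: [0.14, 1.18]

Iteration 1:
  c_1 = (0.140000 + 1.180000)/2 = 0.660000
  f(c_1) = f(0.660000) = -0.052504
  f(a) × f(c) ≥ 0, new interval: [0.660000, 1.180000]
Iteration 2:
  c_2 = (0.660000 + 1.180000)/2 = 0.920000
  f(c_2) = f(0.920000) = 0.698688
  f(a) × f(c) < 0, new interval: [0.660000, 0.920000]
Iteration 3:
  c_3 = (0.660000 + 0.920000)/2 = 0.790000
  f(c_3) = f(0.790000) = 0.283039
  f(a) × f(c) < 0, new interval: [0.660000, 0.790000]
Iteration 4:
  c_4 = (0.660000 + 0.790000)/2 = 0.725000
  f(c_4) = f(0.725000) = 0.106078
  f(a) × f(c) < 0, new interval: [0.660000, 0.725000]
Iteration 5:
  c_5 = (0.660000 + 0.725000)/2 = 0.692500
  f(c_5) = f(0.692500) = 0.024593
  f(a) × f(c) < 0, new interval: [0.660000, 0.692500]
Iteration 6:
  c_6 = (0.660000 + 0.692500)/2 = 0.676250
  f(c_6) = f(0.676250) = -0.014491
  f(a) × f(c) ≥ 0, new interval: [0.676250, 0.692500]

After 6 iteration(s), the approximation is c_6 = 0.676250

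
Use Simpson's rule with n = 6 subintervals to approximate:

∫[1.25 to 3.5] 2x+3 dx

f(x) = 2x+3
a = 1.25, b = 3.5, n = 6
h = (b - a)/n = 0.375000

Simpson's rule: (h/3)[f(x₀) + 4f(x₁) + 2f(x₂) + ... + f(xₙ)]

x_0 = 1.2500, f(x_0) = 5.500000, coefficient = 1
x_1 = 1.6250, f(x_1) = 6.250000, coefficient = 4
x_2 = 2.0000, f(x_2) = 7.000000, coefficient = 2
x_3 = 2.3750, f(x_3) = 7.750000, coefficient = 4
x_4 = 2.7500, f(x_4) = 8.500000, coefficient = 2
x_5 = 3.1250, f(x_5) = 9.250000, coefficient = 4
x_6 = 3.5000, f(x_6) = 10.000000, coefficient = 1

I ≈ (0.375000/3) × 139.500000 = 17.437500
Exact value: 17.437500
Error: 0.000000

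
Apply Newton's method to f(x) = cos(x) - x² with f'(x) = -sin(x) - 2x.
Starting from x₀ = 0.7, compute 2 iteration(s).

f(x) = cos(x) - x²
f'(x) = -sin(x) - 2x
x₀ = 0.7

Newton-Raphson formula: x_{n+1} = x_n - f(x_n)/f'(x_n)

Iteration 1:
  f(0.700000) = 0.274842
  f'(0.700000) = -2.044218
  x_1 = 0.700000 - 0.274842/(-2.044218) = 0.834449
Iteration 2:
  f(0.834449) = -0.024718
  f'(0.834449) = -2.409823
  x_2 = 0.834449 - (-0.024718)/(-2.409823) = 0.824191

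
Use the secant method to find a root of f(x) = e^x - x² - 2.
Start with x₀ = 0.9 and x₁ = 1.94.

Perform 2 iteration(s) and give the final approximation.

f(x) = e^x - x² - 2
x₀ = 0.9, x₁ = 1.94

Secant formula: x_{n+1} = x_n - f(x_n)(x_n - x_{n-1})/(f(x_n) - f(x_{n-1}))

Iteration 1:
  f(0.900000) = -0.350397
  f(1.940000) = 1.195151
  x_2 = 1.940000 - 1.195151×(1.940000 - 0.900000)/(1.195151 - (-0.350397))
       = 1.135782
Iteration 2:
  f(1.940000) = 1.195151
  f(1.135782) = -0.176393
  x_3 = 1.135782 - (-0.176393)×(1.135782 - 1.940000)/(-0.176393 - 1.195151)
       = 1.239212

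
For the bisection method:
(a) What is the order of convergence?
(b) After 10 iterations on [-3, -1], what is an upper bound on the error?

(a) Bisection has linear (order 1) convergence; the error is halved each step.

(b) Error bound = (b-a)/2^n = (-1 - (-3))/2^{10}
    = 2/2^{10}

(a) 1 (linear); (b) error ≤ 1.95e-03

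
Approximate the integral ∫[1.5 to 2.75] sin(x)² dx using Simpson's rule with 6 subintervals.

f(x) = sin(x)²
a = 1.5, b = 2.75, n = 6
h = (b - a)/n = 0.208333

Simpson's rule: (h/3)[f(x₀) + 4f(x₁) + 2f(x₂) + ... + f(xₙ)]

x_0 = 1.5000, f(x_0) = 0.994996, coefficient = 1
x_1 = 1.7083, f(x_1) = 0.981203, coefficient = 4
x_2 = 1.9167, f(x_2) = 0.885068, coefficient = 2
x_3 = 2.1250, f(x_3) = 0.723044, coefficient = 4
x_4 = 2.3333, f(x_4) = 0.522853, coefficient = 2
x_5 = 2.5417, f(x_5) = 0.318752, coefficient = 4
x_6 = 2.7500, f(x_6) = 0.145665, coefficient = 1

I ≈ (0.208333/3) × 12.048498 = 0.836701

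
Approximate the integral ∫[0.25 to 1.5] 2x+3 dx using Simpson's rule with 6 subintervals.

f(x) = 2x+3
a = 0.25, b = 1.5, n = 6
h = (b - a)/n = 0.208333

Simpson's rule: (h/3)[f(x₀) + 4f(x₁) + 2f(x₂) + ... + f(xₙ)]

x_0 = 0.2500, f(x_0) = 3.500000, coefficient = 1
x_1 = 0.4583, f(x_1) = 3.916667, coefficient = 4
x_2 = 0.6667, f(x_2) = 4.333333, coefficient = 2
x_3 = 0.8750, f(x_3) = 4.750000, coefficient = 4
x_4 = 1.0833, f(x_4) = 5.166667, coefficient = 2
x_5 = 1.2917, f(x_5) = 5.583333, coefficient = 4
x_6 = 1.5000, f(x_6) = 6.000000, coefficient = 1

I ≈ (0.208333/3) × 85.500000 = 5.937500
Exact value: 5.937500
Error: 0.000000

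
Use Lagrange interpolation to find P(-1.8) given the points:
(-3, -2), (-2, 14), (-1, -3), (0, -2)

Lagrange interpolation formula:
P(x) = Σ yᵢ × Lᵢ(x)
where Lᵢ(x) = Π_{j≠i} (x - xⱼ)/(xᵢ - xⱼ)

L_0(-1.8) = (-1.8 - (-2))/(-3 - (-2)) × (-1.8 - (-1))/(-3 - (-1)) × (-1.8 - 0)/(-3 - 0) = -0.048000
L_1(-1.8) = (-1.8 - (-3))/(-2 - (-3)) × (-1.8 - (-1))/(-2 - (-1)) × (-1.8 - 0)/(-2 - 0) = 0.864000
L_2(-1.8) = (-1.8 - (-3))/(-1 - (-3)) × (-1.8 - (-2))/(-1 - (-2)) × (-1.8 - 0)/(-1 - 0) = 0.216000
L_3(-1.8) = (-1.8 - (-3))/(0 - (-3)) × (-1.8 - (-2))/(0 - (-2)) × (-1.8 - (-1))/(0 - (-1)) = -0.032000

P(-1.8) = (-2)×L_0(-1.8) + 14×L_1(-1.8) + (-3)×L_2(-1.8) + (-2)×L_3(-1.8)
P(-1.8) = 11.608000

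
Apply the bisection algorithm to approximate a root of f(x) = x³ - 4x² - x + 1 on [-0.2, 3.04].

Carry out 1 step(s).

f(x) = x³ - 4x² - x + 1
Initial interval: [-0.2, 3.04]

Iteration 1:
  c_1 = (-0.200000 + 3.040000)/2 = 1.420000
  f(c_1) = f(1.420000) = -5.622312
  f(a) × f(c) < 0, new interval: [-0.200000, 1.420000]

After 1 iteration(s), the approximation is c_1 = 1.420000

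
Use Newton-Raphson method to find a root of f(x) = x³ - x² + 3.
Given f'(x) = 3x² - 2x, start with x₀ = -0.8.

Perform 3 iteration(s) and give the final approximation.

f(x) = x³ - x² + 3
f'(x) = 3x² - 2x
x₀ = -0.8

Newton-Raphson formula: x_{n+1} = x_n - f(x_n)/f'(x_n)

Iteration 1:
  f(-0.800000) = 1.848000
  f'(-0.800000) = 3.520000
  x_1 = -0.800000 - 1.848000/3.520000 = -1.325000
Iteration 2:
  f(-1.325000) = -1.081828
  f'(-1.325000) = 7.916875
  x_2 = -1.325000 - (-1.081828)/7.916875 = -1.188352
Iteration 3:
  f(-1.188352) = -0.090345
  f'(-1.188352) = 6.613242
  x_3 = -1.188352 - (-0.090345)/6.613242 = -1.174690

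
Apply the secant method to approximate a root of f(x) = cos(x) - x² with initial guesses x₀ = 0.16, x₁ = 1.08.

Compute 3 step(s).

f(x) = cos(x) - x²
x₀ = 0.16, x₁ = 1.08

Secant formula: x_{n+1} = x_n - f(x_n)(x_n - x_{n-1})/(f(x_n) - f(x_{n-1}))

Iteration 1:
  f(0.160000) = 0.961627
  f(1.080000) = -0.695072
  x_2 = 1.080000 - (-0.695072)×(1.080000 - 0.160000)/(-0.695072 - 0.961627)
       = 0.694012
Iteration 2:
  f(1.080000) = -0.695072
  f(0.694012) = 0.287033
  x_3 = 0.694012 - 0.287033×(0.694012 - 1.080000)/(0.287033 - (-0.695072))
       = 0.806822
Iteration 3:
  f(0.694012) = 0.287033
  f(0.806822) = 0.040835
  x_4 = 0.806822 - 0.040835×(0.806822 - 0.694012)/(0.040835 - 0.287033)
       = 0.825533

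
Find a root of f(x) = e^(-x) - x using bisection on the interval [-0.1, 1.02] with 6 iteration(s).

f(x) = e^(-x) - x
Initial interval: [-0.1, 1.02]

Iteration 1:
  c_1 = (-0.100000 + 1.020000)/2 = 0.460000
  f(c_1) = f(0.460000) = 0.171284
  f(a) × f(c) ≥ 0, new interval: [0.460000, 1.020000]
Iteration 2:
  c_2 = (0.460000 + 1.020000)/2 = 0.740000
  f(c_2) = f(0.740000) = -0.262886
  f(a) × f(c) < 0, new interval: [0.460000, 0.740000]
Iteration 3:
  c_3 = (0.460000 + 0.740000)/2 = 0.600000
  f(c_3) = f(0.600000) = -0.051188
  f(a) × f(c) < 0, new interval: [0.460000, 0.600000]
Iteration 4:
  c_4 = (0.460000 + 0.600000)/2 = 0.530000
  f(c_4) = f(0.530000) = 0.058605
  f(a) × f(c) ≥ 0, new interval: [0.530000, 0.600000]
Iteration 5:
  c_5 = (0.530000 + 0.600000)/2 = 0.565000
  f(c_5) = f(0.565000) = 0.003360
  f(a) × f(c) ≥ 0, new interval: [0.565000, 0.600000]
Iteration 6:
  c_6 = (0.565000 + 0.600000)/2 = 0.582500
  f(c_6) = f(0.582500) = -0.024000
  f(a) × f(c) < 0, new interval: [0.565000, 0.582500]

After 6 iteration(s), the approximation is c_6 = 0.582500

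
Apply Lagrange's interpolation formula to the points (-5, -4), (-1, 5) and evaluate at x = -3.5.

Lagrange interpolation formula:
P(x) = Σ yᵢ × Lᵢ(x)
where Lᵢ(x) = Π_{j≠i} (x - xⱼ)/(xᵢ - xⱼ)

L_0(-3.5) = (-3.5 - (-1))/(-5 - (-1)) = 0.625000
L_1(-3.5) = (-3.5 - (-5))/(-1 - (-5)) = 0.375000

P(-3.5) = (-4)×L_0(-3.5) + 5×L_1(-3.5)
P(-3.5) = -0.625000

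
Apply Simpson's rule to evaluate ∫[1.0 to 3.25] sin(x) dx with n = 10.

f(x) = sin(x)
a = 1.0, b = 3.25, n = 10
h = (b - a)/n = 0.225000

Simpson's rule: (h/3)[f(x₀) + 4f(x₁) + 2f(x₂) + ... + f(xₙ)]

x_0 = 1.0000, f(x_0) = 0.841471, coefficient = 1
x_1 = 1.2250, f(x_1) = 0.940806, coefficient = 4
x_2 = 1.4500, f(x_2) = 0.992713, coefficient = 2
x_3 = 1.6750, f(x_3) = 0.994576, coefficient = 4
x_4 = 1.9000, f(x_4) = 0.946300, coefficient = 2
x_5 = 2.1250, f(x_5) = 0.850320, coefficient = 4
x_6 = 2.3500, f(x_6) = 0.711473, coefficient = 2
x_7 = 2.5750, f(x_7) = 0.536760, coefficient = 4
x_8 = 2.8000, f(x_8) = 0.334988, coefficient = 2
x_9 = 3.0250, f(x_9) = 0.116329, coefficient = 4
x_10 = 3.2500, f(x_10) = -0.108195, coefficient = 1

I ≈ (0.225000/3) × 20.459386 = 1.534454
Exact value: 1.534432
Error: 0.000022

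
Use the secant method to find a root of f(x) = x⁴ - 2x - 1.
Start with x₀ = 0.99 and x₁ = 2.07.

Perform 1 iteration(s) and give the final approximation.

f(x) = x⁴ - 2x - 1
x₀ = 0.99, x₁ = 2.07

Secant formula: x_{n+1} = x_n - f(x_n)(x_n - x_{n-1})/(f(x_n) - f(x_{n-1}))

Iteration 1:
  f(0.990000) = -2.019404
  f(2.070000) = 13.220368
  x_2 = 2.070000 - 13.220368×(2.070000 - 0.990000)/(13.220368 - (-2.019404))
       = 1.133110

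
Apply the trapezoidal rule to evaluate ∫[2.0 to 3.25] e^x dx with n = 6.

f(x) = e^x
a = 2.0, b = 3.25, n = 6
h = (b - a)/n = 0.208333

Trapezoidal rule: (h/2)[f(x₀) + 2f(x₁) + 2f(x₂) + ... + f(xₙ)]

x_0 = 2.0000, f(x_0) = 7.389056, coefficient = 1
x_1 = 2.2083, f(x_1) = 9.100536, coefficient = 2
x_2 = 2.4167, f(x_2) = 11.208436, coefficient = 2
x_3 = 2.6250, f(x_3) = 13.804574, coefficient = 2
x_4 = 2.8333, f(x_4) = 17.002040, coefficient = 2
x_5 = 3.0417, f(x_5) = 20.940114, coefficient = 2
x_6 = 3.2500, f(x_6) = 25.790340, coefficient = 1

I ≈ (0.208333/2) × 177.290796 = 18.467791
Exact value: 18.401284
Error: 0.066507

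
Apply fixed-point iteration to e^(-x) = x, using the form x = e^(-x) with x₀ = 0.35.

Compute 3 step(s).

Equation: e^(-x) = x
Fixed-point form: x = e^(-x)
x₀ = 0.35

x_1 = g(0.350000) = 0.704688
x_2 = g(0.704688) = 0.494263
x_3 = g(0.494263) = 0.610020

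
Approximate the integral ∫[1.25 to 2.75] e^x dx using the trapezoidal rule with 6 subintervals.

f(x) = e^x
a = 1.25, b = 2.75, n = 6
h = (b - a)/n = 0.250000

Trapezoidal rule: (h/2)[f(x₀) + 2f(x₁) + 2f(x₂) + ... + f(xₙ)]

x_0 = 1.2500, f(x_0) = 3.490343, coefficient = 1
x_1 = 1.5000, f(x_1) = 4.481689, coefficient = 2
x_2 = 1.7500, f(x_2) = 5.754603, coefficient = 2
x_3 = 2.0000, f(x_3) = 7.389056, coefficient = 2
x_4 = 2.2500, f(x_4) = 9.487736, coefficient = 2
x_5 = 2.5000, f(x_5) = 12.182494, coefficient = 2
x_6 = 2.7500, f(x_6) = 15.642632, coefficient = 1

I ≈ (0.250000/2) × 97.724130 = 12.215516
Exact value: 12.152289
Error: 0.063227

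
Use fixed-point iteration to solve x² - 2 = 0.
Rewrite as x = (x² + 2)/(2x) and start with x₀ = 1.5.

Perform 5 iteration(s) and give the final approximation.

Equation: x² - 2 = 0
Fixed-point form: x = (x² + 2)/(2x)
x₀ = 1.5

x_1 = g(1.500000) = 1.416667
x_2 = g(1.416667) = 1.414216
x_3 = g(1.414216) = 1.414214
x_4 = g(1.414214) = 1.414214
x_5 = g(1.414214) = 1.414214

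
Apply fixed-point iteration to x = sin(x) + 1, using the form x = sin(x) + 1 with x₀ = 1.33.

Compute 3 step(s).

Equation: x = sin(x) + 1
Fixed-point form: x = sin(x) + 1
x₀ = 1.33

x_1 = g(1.330000) = 1.971148
x_2 = g(1.971148) = 1.920924
x_3 = g(1.920924) = 1.939329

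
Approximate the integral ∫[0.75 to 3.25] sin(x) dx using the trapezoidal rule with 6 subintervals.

f(x) = sin(x)
a = 0.75, b = 3.25, n = 6
h = (b - a)/n = 0.416667

Trapezoidal rule: (h/2)[f(x₀) + 2f(x₁) + 2f(x₂) + ... + f(xₙ)]

x_0 = 0.7500, f(x_0) = 0.681639, coefficient = 1
x_1 = 1.1667, f(x_1) = 0.919445, coefficient = 2
x_2 = 1.5833, f(x_2) = 0.999921, coefficient = 2
x_3 = 2.0000, f(x_3) = 0.909297, coefficient = 2
x_4 = 2.4167, f(x_4) = 0.663080, coefficient = 2
x_5 = 2.8333, f(x_5) = 0.303400, coefficient = 2
x_6 = 3.2500, f(x_6) = -0.108195, coefficient = 1

I ≈ (0.416667/2) × 8.163732 = 1.700778
Exact value: 1.725819
Error: 0.025041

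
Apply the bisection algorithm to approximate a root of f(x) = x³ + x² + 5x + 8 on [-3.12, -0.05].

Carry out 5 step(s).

f(x) = x³ + x² + 5x + 8
Initial interval: [-3.12, -0.05]

Iteration 1:
  c_1 = (-3.120000 + (-0.050000))/2 = -1.585000
  f(c_1) = f(-1.585000) = -1.394652
  f(a) × f(c) ≥ 0, new interval: [-1.585000, -0.050000]
Iteration 2:
  c_2 = (-1.585000 + (-0.050000))/2 = -0.817500
  f(c_2) = f(-0.817500) = 4.034466
  f(a) × f(c) < 0, new interval: [-1.585000, -0.817500]
Iteration 3:
  c_3 = (-1.585000 + (-0.817500))/2 = -1.201250
  f(c_3) = f(-1.201250) = 1.703346
  f(a) × f(c) < 0, new interval: [-1.585000, -1.201250]
Iteration 4:
  c_4 = (-1.585000 + (-1.201250))/2 = -1.393125
  f(c_4) = f(-1.393125) = 0.271399
  f(a) × f(c) < 0, new interval: [-1.585000, -1.393125]
Iteration 5:
  c_5 = (-1.585000 + (-1.393125))/2 = -1.489062
  f(c_5) = f(-1.489062) = -0.529714
  f(a) × f(c) ≥ 0, new interval: [-1.489062, -1.393125]

After 5 iteration(s), the approximation is c_5 = -1.489062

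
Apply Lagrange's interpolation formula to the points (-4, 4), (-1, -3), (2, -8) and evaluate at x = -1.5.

Lagrange interpolation formula:
P(x) = Σ yᵢ × Lᵢ(x)
where Lᵢ(x) = Π_{j≠i} (x - xⱼ)/(xᵢ - xⱼ)

L_0(-1.5) = (-1.5 - (-1))/(-4 - (-1)) × (-1.5 - 2)/(-4 - 2) = 0.097222
L_1(-1.5) = (-1.5 - (-4))/(-1 - (-4)) × (-1.5 - 2)/(-1 - 2) = 0.972222
L_2(-1.5) = (-1.5 - (-4))/(2 - (-4)) × (-1.5 - (-1))/(2 - (-1)) = -0.069444

P(-1.5) = 4×L_0(-1.5) + (-3)×L_1(-1.5) + (-8)×L_2(-1.5)
P(-1.5) = -1.972222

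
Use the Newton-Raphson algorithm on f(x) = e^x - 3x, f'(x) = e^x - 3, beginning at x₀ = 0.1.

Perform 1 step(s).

f(x) = e^x - 3x
f'(x) = e^x - 3
x₀ = 0.1

Newton-Raphson formula: x_{n+1} = x_n - f(x_n)/f'(x_n)

Iteration 1:
  f(0.100000) = 0.805171
  f'(0.100000) = -1.894829
  x_1 = 0.100000 - 0.805171/(-1.894829) = 0.524931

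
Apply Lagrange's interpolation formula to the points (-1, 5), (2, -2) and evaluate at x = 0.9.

Lagrange interpolation formula:
P(x) = Σ yᵢ × Lᵢ(x)
where Lᵢ(x) = Π_{j≠i} (x - xⱼ)/(xᵢ - xⱼ)

L_0(0.9) = (0.9 - 2)/(-1 - 2) = 0.366667
L_1(0.9) = (0.9 - (-1))/(2 - (-1)) = 0.633333

P(0.9) = 5×L_0(0.9) + (-2)×L_1(0.9)
P(0.9) = 0.566667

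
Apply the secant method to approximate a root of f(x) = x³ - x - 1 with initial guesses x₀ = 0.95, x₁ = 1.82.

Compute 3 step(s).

f(x) = x³ - x - 1
x₀ = 0.95, x₁ = 1.82

Secant formula: x_{n+1} = x_n - f(x_n)(x_n - x_{n-1})/(f(x_n) - f(x_{n-1}))

Iteration 1:
  f(0.950000) = -1.092625
  f(1.820000) = 3.208568
  x_2 = 1.820000 - 3.208568×(1.820000 - 0.950000)/(3.208568 - (-1.092625))
       = 1.171005
Iteration 2:
  f(1.820000) = 3.208568
  f(1.171005) = -0.565262
  x_3 = 1.171005 - (-0.565262)×(1.171005 - 1.820000)/(-0.565262 - 3.208568)
       = 1.268214
Iteration 3:
  f(1.171005) = -0.565262
  f(1.268214) = -0.228460
  x_4 = 1.268214 - (-0.228460)×(1.268214 - 1.171005)/(-0.228460 - (-0.565262))
       = 1.334153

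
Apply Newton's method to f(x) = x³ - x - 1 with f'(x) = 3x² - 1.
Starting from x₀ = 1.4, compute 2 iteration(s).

f(x) = x³ - x - 1
f'(x) = 3x² - 1
x₀ = 1.4

Newton-Raphson formula: x_{n+1} = x_n - f(x_n)/f'(x_n)

Iteration 1:
  f(1.400000) = 0.344000
  f'(1.400000) = 4.880000
  x_1 = 1.400000 - 0.344000/4.880000 = 1.329508
Iteration 2:
  f(1.329508) = 0.020520
  f'(1.329508) = 4.302776
  x_2 = 1.329508 - 0.020520/4.302776 = 1.324739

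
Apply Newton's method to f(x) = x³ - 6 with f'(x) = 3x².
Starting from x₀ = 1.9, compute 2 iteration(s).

f(x) = x³ - 6
f'(x) = 3x²
x₀ = 1.9

Newton-Raphson formula: x_{n+1} = x_n - f(x_n)/f'(x_n)

Iteration 1:
  f(1.900000) = 0.859000
  f'(1.900000) = 10.830000
  x_1 = 1.900000 - 0.859000/10.830000 = 1.820683
Iteration 2:
  f(1.820683) = 0.035361
  f'(1.820683) = 9.944663
  x_2 = 1.820683 - 0.035361/9.944663 = 1.817128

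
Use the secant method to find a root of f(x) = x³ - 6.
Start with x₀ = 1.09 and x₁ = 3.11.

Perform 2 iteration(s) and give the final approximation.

f(x) = x³ - 6
x₀ = 1.09, x₁ = 3.11

Secant formula: x_{n+1} = x_n - f(x_n)(x_n - x_{n-1})/(f(x_n) - f(x_{n-1}))

Iteration 1:
  f(1.090000) = -4.704971
  f(3.110000) = 24.080231
  x_2 = 3.110000 - 24.080231×(3.110000 - 1.090000)/(24.080231 - (-4.704971))
       = 1.420171
Iteration 2:
  f(3.110000) = 24.080231
  f(1.420171) = -3.135677
  x_3 = 1.420171 - (-3.135677)×(1.420171 - 3.110000)/(-3.135677 - 24.080231)
       = 1.614864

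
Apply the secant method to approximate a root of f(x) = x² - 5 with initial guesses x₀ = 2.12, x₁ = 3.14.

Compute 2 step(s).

f(x) = x² - 5
x₀ = 2.12, x₁ = 3.14

Secant formula: x_{n+1} = x_n - f(x_n)(x_n - x_{n-1})/(f(x_n) - f(x_{n-1}))

Iteration 1:
  f(2.120000) = -0.505600
  f(3.140000) = 4.859600
  x_2 = 3.140000 - 4.859600×(3.140000 - 2.120000)/(4.859600 - (-0.505600))
       = 2.216122
Iteration 2:
  f(3.140000) = 4.859600
  f(2.216122) = -0.088805
  x_3 = 2.216122 - (-0.088805)×(2.216122 - 3.140000)/(-0.088805 - 4.859600)
       = 2.232702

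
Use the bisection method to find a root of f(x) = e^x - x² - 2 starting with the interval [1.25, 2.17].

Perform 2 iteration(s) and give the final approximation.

f(x) = e^x - x² - 2
Initial interval: [1.25, 2.17]

Iteration 1:
  c_1 = (1.250000 + 2.170000)/2 = 1.710000
  f(c_1) = f(1.710000) = 0.604861
  f(a) × f(c) < 0, new interval: [1.250000, 1.710000]
Iteration 2:
  c_2 = (1.250000 + 1.710000)/2 = 1.480000
  f(c_2) = f(1.480000) = 0.202546
  f(a) × f(c) < 0, new interval: [1.250000, 1.480000]

After 2 iteration(s), the approximation is c_2 = 1.480000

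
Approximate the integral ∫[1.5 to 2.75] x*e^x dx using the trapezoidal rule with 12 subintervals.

f(x) = x*e^x
a = 1.5, b = 2.75, n = 12
h = (b - a)/n = 0.104167

Trapezoidal rule: (h/2)[f(x₀) + 2f(x₁) + 2f(x₂) + ... + f(xₙ)]

x_0 = 1.5000, f(x_0) = 6.722534, coefficient = 1
x_1 = 1.6042, f(x_1) = 7.978665, coefficient = 2
x_2 = 1.7083, f(x_2) = 9.429580, coefficient = 2
x_3 = 1.8125, f(x_3) = 11.102909, coefficient = 2
x_4 = 1.9167, f(x_4) = 13.029998, coefficient = 2
x_5 = 2.0208, f(x_5) = 15.246398, coefficient = 2
x_6 = 2.1250, f(x_6) = 17.792407, coefficient = 2
x_7 = 2.2292, f(x_7) = 20.713683, coefficient = 2
x_8 = 2.3333, f(x_8) = 24.061937, coefficient = 2
x_9 = 2.4375, f(x_9) = 27.895710, coefficient = 2
x_10 = 2.5417, f(x_10) = 32.281254, coefficient = 2
x_11 = 2.6458, f(x_11) = 37.293513, coefficient = 2
x_12 = 2.7500, f(x_12) = 43.017238, coefficient = 1

I ≈ (0.104167/2) × 483.391880 = 25.176660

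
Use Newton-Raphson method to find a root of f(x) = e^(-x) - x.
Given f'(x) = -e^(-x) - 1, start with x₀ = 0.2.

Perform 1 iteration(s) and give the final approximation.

f(x) = e^(-x) - x
f'(x) = -e^(-x) - 1
x₀ = 0.2

Newton-Raphson formula: x_{n+1} = x_n - f(x_n)/f'(x_n)

Iteration 1:
  f(0.200000) = 0.618731
  f'(0.200000) = -1.818731
  x_1 = 0.200000 - 0.618731/(-1.818731) = 0.540199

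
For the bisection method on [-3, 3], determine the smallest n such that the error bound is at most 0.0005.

We need (b-a)/2^n ≤ 0.0005
(3 - (-3))/2^n ≤ 0.0005
6/2^n ≤ 0.0005
2^n ≥ 12000
n ≥ log₂(12000) = 13.55
n ≥ 14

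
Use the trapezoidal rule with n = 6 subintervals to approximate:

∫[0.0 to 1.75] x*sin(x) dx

f(x) = x*sin(x)
a = 0.0, b = 1.75, n = 6
h = (b - a)/n = 0.291667

Trapezoidal rule: (h/2)[f(x₀) + 2f(x₁) + 2f(x₂) + ... + f(xₙ)]

x_0 = 0.0000, f(x_0) = 0.000000, coefficient = 1
x_1 = 0.2917, f(x_1) = 0.083868, coefficient = 2
x_2 = 0.5833, f(x_2) = 0.321305, coefficient = 2
x_3 = 0.8750, f(x_3) = 0.671601, coefficient = 2
x_4 = 1.1667, f(x_4) = 1.072686, coefficient = 2
x_5 = 1.4583, f(x_5) = 1.449121, coefficient = 2
x_6 = 1.7500, f(x_6) = 1.721975, coefficient = 1

I ≈ (0.291667/2) × 8.919137 = 1.300707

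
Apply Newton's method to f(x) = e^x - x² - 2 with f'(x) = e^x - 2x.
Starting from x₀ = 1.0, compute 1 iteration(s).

f(x) = e^x - x² - 2
f'(x) = e^x - 2x
x₀ = 1.0

Newton-Raphson formula: x_{n+1} = x_n - f(x_n)/f'(x_n)

Iteration 1:
  f(1.000000) = -0.281718
  f'(1.000000) = 0.718282
  x_1 = 1.000000 - (-0.281718)/0.718282 = 1.392211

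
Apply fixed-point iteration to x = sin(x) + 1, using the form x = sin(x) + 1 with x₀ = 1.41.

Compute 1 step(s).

Equation: x = sin(x) + 1
Fixed-point form: x = sin(x) + 1
x₀ = 1.41

x_1 = g(1.410000) = 1.987100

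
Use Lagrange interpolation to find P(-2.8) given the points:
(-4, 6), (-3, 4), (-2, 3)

Lagrange interpolation formula:
P(x) = Σ yᵢ × Lᵢ(x)
where Lᵢ(x) = Π_{j≠i} (x - xⱼ)/(xᵢ - xⱼ)

L_0(-2.8) = (-2.8 - (-3))/(-4 - (-3)) × (-2.8 - (-2))/(-4 - (-2)) = -0.080000
L_1(-2.8) = (-2.8 - (-4))/(-3 - (-4)) × (-2.8 - (-2))/(-3 - (-2)) = 0.960000
L_2(-2.8) = (-2.8 - (-4))/(-2 - (-4)) × (-2.8 - (-3))/(-2 - (-3)) = 0.120000

P(-2.8) = 6×L_0(-2.8) + 4×L_1(-2.8) + 3×L_2(-2.8)
P(-2.8) = 3.720000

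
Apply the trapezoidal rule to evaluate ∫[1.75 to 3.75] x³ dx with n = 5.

f(x) = x³
a = 1.75, b = 3.75, n = 5
h = (b - a)/n = 0.400000

Trapezoidal rule: (h/2)[f(x₀) + 2f(x₁) + 2f(x₂) + ... + f(xₙ)]

x_0 = 1.7500, f(x_0) = 5.359375, coefficient = 1
x_1 = 2.1500, f(x_1) = 9.938375, coefficient = 2
x_2 = 2.5500, f(x_2) = 16.581375, coefficient = 2
x_3 = 2.9500, f(x_3) = 25.672375, coefficient = 2
x_4 = 3.3500, f(x_4) = 37.595375, coefficient = 2
x_5 = 3.7500, f(x_5) = 52.734375, coefficient = 1

I ≈ (0.400000/2) × 237.668750 = 47.533750
Exact value: 47.093750
Error: 0.440000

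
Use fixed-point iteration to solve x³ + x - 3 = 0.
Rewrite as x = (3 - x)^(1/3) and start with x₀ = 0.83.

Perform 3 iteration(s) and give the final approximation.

Equation: x³ + x - 3 = 0
Fixed-point form: x = (3 - x)^(1/3)
x₀ = 0.83

x_1 = g(0.830000) = 1.294653
x_2 = g(1.294653) = 1.194733
x_3 = g(1.194733) = 1.217626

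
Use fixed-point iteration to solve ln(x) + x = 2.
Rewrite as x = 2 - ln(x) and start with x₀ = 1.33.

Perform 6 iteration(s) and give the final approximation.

Equation: ln(x) + x = 2
Fixed-point form: x = 2 - ln(x)
x₀ = 1.33

x_1 = g(1.330000) = 1.714821
x_2 = g(1.714821) = 1.460691
x_3 = g(1.460691) = 1.621090
x_4 = g(1.621090) = 1.516901
x_5 = g(1.516901) = 1.583330
x_6 = g(1.583330) = 1.540469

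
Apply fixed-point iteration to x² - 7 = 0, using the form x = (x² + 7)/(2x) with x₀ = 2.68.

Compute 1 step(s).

Equation: x² - 7 = 0
Fixed-point form: x = (x² + 7)/(2x)
x₀ = 2.68

x_1 = g(2.680000) = 2.645970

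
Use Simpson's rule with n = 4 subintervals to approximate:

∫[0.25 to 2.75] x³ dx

f(x) = x³
a = 0.25, b = 2.75, n = 4
h = (b - a)/n = 0.625000

Simpson's rule: (h/3)[f(x₀) + 4f(x₁) + 2f(x₂) + ... + f(xₙ)]

x_0 = 0.2500, f(x_0) = 0.015625, coefficient = 1
x_1 = 0.8750, f(x_1) = 0.669922, coefficient = 4
x_2 = 1.5000, f(x_2) = 3.375000, coefficient = 2
x_3 = 2.1250, f(x_3) = 9.595703, coefficient = 4
x_4 = 2.7500, f(x_4) = 20.796875, coefficient = 1

I ≈ (0.625000/3) × 68.625000 = 14.296875
Exact value: 14.296875
Error: 0.000000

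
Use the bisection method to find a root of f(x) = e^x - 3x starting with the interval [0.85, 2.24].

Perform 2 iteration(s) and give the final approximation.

f(x) = e^x - 3x
Initial interval: [0.85, 2.24]

Iteration 1:
  c_1 = (0.850000 + 2.240000)/2 = 1.545000
  f(c_1) = f(1.545000) = 0.052972
  f(a) × f(c) < 0, new interval: [0.850000, 1.545000]
Iteration 2:
  c_2 = (0.850000 + 1.545000)/2 = 1.197500
  f(c_2) = f(1.197500) = -0.280673
  f(a) × f(c) ≥ 0, new interval: [1.197500, 1.545000]

After 2 iteration(s), the approximation is c_2 = 1.197500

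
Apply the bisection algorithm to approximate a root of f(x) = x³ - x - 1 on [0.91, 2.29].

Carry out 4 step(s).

f(x) = x³ - x - 1
Initial interval: [0.91, 2.29]

Iteration 1:
  c_1 = (0.910000 + 2.290000)/2 = 1.600000
  f(c_1) = f(1.600000) = 1.496000
  f(a) × f(c) < 0, new interval: [0.910000, 1.600000]
Iteration 2:
  c_2 = (0.910000 + 1.600000)/2 = 1.255000
  f(c_2) = f(1.255000) = -0.278344
  f(a) × f(c) ≥ 0, new interval: [1.255000, 1.600000]
Iteration 3:
  c_3 = (1.255000 + 1.600000)/2 = 1.427500
  f(c_3) = f(1.427500) = 0.481397
  f(a) × f(c) < 0, new interval: [1.255000, 1.427500]
Iteration 4:
  c_4 = (1.255000 + 1.427500)/2 = 1.341250
  f(c_4) = f(1.341250) = 0.071594
  f(a) × f(c) < 0, new interval: [1.255000, 1.341250]

After 4 iteration(s), the approximation is c_4 = 1.341250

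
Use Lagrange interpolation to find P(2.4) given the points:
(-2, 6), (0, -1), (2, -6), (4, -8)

Lagrange interpolation formula:
P(x) = Σ yᵢ × Lᵢ(x)
where Lᵢ(x) = Π_{j≠i} (x - xⱼ)/(xᵢ - xⱼ)

L_0(2.4) = (2.4 - 0)/(-2 - 0) × (2.4 - 2)/(-2 - 2) × (2.4 - 4)/(-2 - 4) = 0.032000
L_1(2.4) = (2.4 - (-2))/(0 - (-2)) × (2.4 - 2)/(0 - 2) × (2.4 - 4)/(0 - 4) = -0.176000
L_2(2.4) = (2.4 - (-2))/(2 - (-2)) × (2.4 - 0)/(2 - 0) × (2.4 - 4)/(2 - 4) = 1.056000
L_3(2.4) = (2.4 - (-2))/(4 - (-2)) × (2.4 - 0)/(4 - 0) × (2.4 - 2)/(4 - 2) = 0.088000

P(2.4) = 6×L_0(2.4) + (-1)×L_1(2.4) + (-6)×L_2(2.4) + (-8)×L_3(2.4)
P(2.4) = -6.672000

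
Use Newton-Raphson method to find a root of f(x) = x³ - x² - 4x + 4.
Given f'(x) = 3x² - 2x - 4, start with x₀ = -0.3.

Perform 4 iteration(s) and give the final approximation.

f(x) = x³ - x² - 4x + 4
f'(x) = 3x² - 2x - 4
x₀ = -0.3

Newton-Raphson formula: x_{n+1} = x_n - f(x_n)/f'(x_n)

Iteration 1:
  f(-0.300000) = 5.083000
  f'(-0.300000) = -3.130000
  x_1 = -0.300000 - 5.083000/(-3.130000) = 1.323962
Iteration 2:
  f(1.323962) = -0.727983
  f'(1.323962) = -1.389300
  x_2 = 1.323962 - (-0.727983)/(-1.389300) = 0.799969
Iteration 3:
  f(0.799969) = 0.672113
  f'(0.799969) = -3.680086
  x_3 = 0.799969 - 0.672113/(-3.680086) = 0.982604
Iteration 4:
  f(0.982604) = 0.052787
  f'(0.982604) = -3.068674
  x_4 = 0.982604 - 0.052787/(-3.068674) = 0.999806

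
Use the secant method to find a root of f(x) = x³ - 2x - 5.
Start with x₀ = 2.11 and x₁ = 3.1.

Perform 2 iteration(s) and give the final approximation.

f(x) = x³ - 2x - 5
x₀ = 2.11, x₁ = 3.1

Secant formula: x_{n+1} = x_n - f(x_n)(x_n - x_{n-1})/(f(x_n) - f(x_{n-1}))

Iteration 1:
  f(2.110000) = 0.173931
  f(3.100000) = 18.591000
  x_2 = 3.100000 - 18.591000×(3.100000 - 2.110000)/(18.591000 - 0.173931)
       = 2.100650
Iteration 2:
  f(3.100000) = 18.591000
  f(2.100650) = 0.068307
  x_3 = 2.100650 - 0.068307×(2.100650 - 3.100000)/(0.068307 - 18.591000)
       = 2.096965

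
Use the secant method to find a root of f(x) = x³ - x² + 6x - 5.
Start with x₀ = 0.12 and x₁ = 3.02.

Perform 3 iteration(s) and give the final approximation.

f(x) = x³ - x² + 6x - 5
x₀ = 0.12, x₁ = 3.02

Secant formula: x_{n+1} = x_n - f(x_n)(x_n - x_{n-1})/(f(x_n) - f(x_{n-1}))

Iteration 1:
  f(0.120000) = -4.292672
  f(3.020000) = 31.543208
  x_2 = 3.020000 - 31.543208×(3.020000 - 0.120000)/(31.543208 - (-4.292672))
       = 0.467382
Iteration 2:
  f(3.020000) = 31.543208
  f(0.467382) = -2.312055
  x_3 = 0.467382 - (-2.312055)×(0.467382 - 3.020000)/(-2.312055 - 31.543208)
       = 0.641706
Iteration 3:
  f(0.467382) = -2.312055
  f(0.641706) = -1.297302
  x_4 = 0.641706 - (-1.297302)×(0.641706 - 0.467382)/(-1.297302 - (-2.312055))
       = 0.864570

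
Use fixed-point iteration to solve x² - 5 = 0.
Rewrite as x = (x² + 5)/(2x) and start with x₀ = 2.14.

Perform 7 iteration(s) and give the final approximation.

Equation: x² - 5 = 0
Fixed-point form: x = (x² + 5)/(2x)
x₀ = 2.14

x_1 = g(2.140000) = 2.238224
x_2 = g(2.238224) = 2.236069
x_3 = g(2.236069) = 2.236068
x_4 = g(2.236068) = 2.236068
x_5 = g(2.236068) = 2.236068
x_6 = g(2.236068) = 2.236068
x_7 = g(2.236068) = 2.236068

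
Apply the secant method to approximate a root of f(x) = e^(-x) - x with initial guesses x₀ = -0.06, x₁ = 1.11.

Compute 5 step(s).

f(x) = e^(-x) - x
x₀ = -0.06, x₁ = 1.11

Secant formula: x_{n+1} = x_n - f(x_n)(x_n - x_{n-1})/(f(x_n) - f(x_{n-1}))

Iteration 1:
  f(-0.060000) = 1.121837
  f(1.110000) = -0.780441
  x_2 = 1.110000 - (-0.780441)×(1.110000 - (-0.060000))/(-0.780441 - 1.121837)
       = 0.629988
Iteration 2:
  f(1.110000) = -0.780441
  f(0.629988) = -0.097390
  x_3 = 0.629988 - (-0.097390)×(0.629988 - 1.110000)/(-0.097390 - (-0.780441))
       = 0.561548
Iteration 3:
  f(0.629988) = -0.097390
  f(0.561548) = 0.008778
  x_4 = 0.561548 - 0.008778×(0.561548 - 0.629988)/(0.008778 - (-0.097390))
       = 0.567206
Iteration 4:
  f(0.561548) = 0.008778
  f(0.567206) = -0.000099
  x_5 = 0.567206 - (-0.000099)×(0.567206 - 0.561548)/(-0.000099 - 0.008778)
       = 0.567143
Iteration 5:
  f(0.567206) = -0.000099
  f(0.567143) = 0.000000
  x_6 = 0.567143 - 0.000000×(0.567143 - 0.567206)/(0.000000 - (-0.000099))
       = 0.567143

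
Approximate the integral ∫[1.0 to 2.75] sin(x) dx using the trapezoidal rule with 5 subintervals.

f(x) = sin(x)
a = 1.0, b = 2.75, n = 5
h = (b - a)/n = 0.350000

Trapezoidal rule: (h/2)[f(x₀) + 2f(x₁) + 2f(x₂) + ... + f(xₙ)]

x_0 = 1.0000, f(x_0) = 0.841471, coefficient = 1
x_1 = 1.3500, f(x_1) = 0.975723, coefficient = 2
x_2 = 1.7000, f(x_2) = 0.991665, coefficient = 2
x_3 = 2.0500, f(x_3) = 0.887362, coefficient = 2
x_4 = 2.4000, f(x_4) = 0.675463, coefficient = 2
x_5 = 2.7500, f(x_5) = 0.381661, coefficient = 1

I ≈ (0.350000/2) × 8.283559 = 1.449623
Exact value: 1.464605
Error: 0.014982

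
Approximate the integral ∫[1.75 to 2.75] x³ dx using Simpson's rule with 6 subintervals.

f(x) = x³
a = 1.75, b = 2.75, n = 6
h = (b - a)/n = 0.166667

Simpson's rule: (h/3)[f(x₀) + 4f(x₁) + 2f(x₂) + ... + f(xₙ)]

x_0 = 1.7500, f(x_0) = 5.359375, coefficient = 1
x_1 = 1.9167, f(x_1) = 7.041088, coefficient = 4
x_2 = 2.0833, f(x_2) = 9.042245, coefficient = 2
x_3 = 2.2500, f(x_3) = 11.390625, coefficient = 4
x_4 = 2.4167, f(x_4) = 14.114005, coefficient = 2
x_5 = 2.5833, f(x_5) = 17.240162, coefficient = 4
x_6 = 2.7500, f(x_6) = 20.796875, coefficient = 1

I ≈ (0.166667/3) × 215.156250 = 11.953125
Exact value: 11.953125
Error: 0.000000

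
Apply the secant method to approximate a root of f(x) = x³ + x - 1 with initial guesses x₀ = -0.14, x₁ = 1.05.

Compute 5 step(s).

f(x) = x³ + x - 1
x₀ = -0.14, x₁ = 1.05

Secant formula: x_{n+1} = x_n - f(x_n)(x_n - x_{n-1})/(f(x_n) - f(x_{n-1}))

Iteration 1:
  f(-0.140000) = -1.142744
  f(1.050000) = 1.207625
  x_2 = 1.050000 - 1.207625×(1.050000 - (-0.140000))/(1.207625 - (-1.142744))
       = 0.438575
Iteration 2:
  f(1.050000) = 1.207625
  f(0.438575) = -0.477066
  x_3 = 0.438575 - (-0.477066)×(0.438575 - 1.050000)/(-0.477066 - 1.207625)
       = 0.611717
Iteration 3:
  f(0.438575) = -0.477066
  f(0.611717) = -0.159381
  x_4 = 0.611717 - (-0.159381)×(0.611717 - 0.438575)/(-0.159381 - (-0.477066))
       = 0.698581
Iteration 4:
  f(0.611717) = -0.159381
  f(0.698581) = 0.039498
  x_5 = 0.698581 - 0.039498×(0.698581 - 0.611717)/(0.039498 - (-0.159381))
       = 0.681329
Iteration 5:
  f(0.698581) = 0.039498
  f(0.681329) = -0.002392
  x_6 = 0.681329 - (-0.002392)×(0.681329 - 0.698581)/(-0.002392 - 0.039498)
       = 0.682314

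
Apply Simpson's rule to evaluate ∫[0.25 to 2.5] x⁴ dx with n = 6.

f(x) = x⁴
a = 0.25, b = 2.5, n = 6
h = (b - a)/n = 0.375000

Simpson's rule: (h/3)[f(x₀) + 4f(x₁) + 2f(x₂) + ... + f(xₙ)]

x_0 = 0.2500, f(x_0) = 0.003906, coefficient = 1
x_1 = 0.6250, f(x_1) = 0.152588, coefficient = 4
x_2 = 1.0000, f(x_2) = 1.000000, coefficient = 2
x_3 = 1.3750, f(x_3) = 3.574463, coefficient = 4
x_4 = 1.7500, f(x_4) = 9.378906, coefficient = 2
x_5 = 2.1250, f(x_5) = 20.390869, coefficient = 4
x_6 = 2.5000, f(x_6) = 39.062500, coefficient = 1

I ≈ (0.375000/3) × 156.295898 = 19.536987
Exact value: 19.531055
Error: 0.005933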